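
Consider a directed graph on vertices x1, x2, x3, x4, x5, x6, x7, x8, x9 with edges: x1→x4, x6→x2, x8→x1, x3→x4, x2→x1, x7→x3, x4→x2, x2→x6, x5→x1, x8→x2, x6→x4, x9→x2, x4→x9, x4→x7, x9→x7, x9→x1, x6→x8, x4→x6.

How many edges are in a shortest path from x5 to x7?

3

Distance 0: x5.
Distance 1: x1.
Distance 2: x4.
Distance 3: x2, x6, x7, x9 — contains x7.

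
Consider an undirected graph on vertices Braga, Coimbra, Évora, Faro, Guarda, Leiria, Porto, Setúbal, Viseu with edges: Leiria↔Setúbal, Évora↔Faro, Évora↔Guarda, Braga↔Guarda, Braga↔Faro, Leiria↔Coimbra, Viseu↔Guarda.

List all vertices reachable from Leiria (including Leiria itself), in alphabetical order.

Coimbra, Leiria, Setúbal

Start at Leiria.
Its neighbours: Coimbra, Setúbal.
Nothing further is reachable.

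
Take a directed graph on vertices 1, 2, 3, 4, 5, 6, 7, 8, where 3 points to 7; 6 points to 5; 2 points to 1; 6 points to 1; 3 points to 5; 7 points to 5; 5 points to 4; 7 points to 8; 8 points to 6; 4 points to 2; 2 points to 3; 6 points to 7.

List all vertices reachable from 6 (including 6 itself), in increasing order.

1, 2, 3, 4, 5, 6, 7, 8

Start at 6.
Its neighbours: 1, 5, 7.
Then their neighbours: 4, 8.
Then next layer: 2.
Then next layer: 3.
Every vertex is now reached.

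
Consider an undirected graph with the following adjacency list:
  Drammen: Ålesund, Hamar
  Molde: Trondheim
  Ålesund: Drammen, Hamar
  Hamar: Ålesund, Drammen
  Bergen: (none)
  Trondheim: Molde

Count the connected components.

3

From Ålesund: component {Ålesund, Drammen, Hamar}.
From Bergen: component {Bergen}.
From Molde: component {Molde, Trondheim}.
That's 3 components.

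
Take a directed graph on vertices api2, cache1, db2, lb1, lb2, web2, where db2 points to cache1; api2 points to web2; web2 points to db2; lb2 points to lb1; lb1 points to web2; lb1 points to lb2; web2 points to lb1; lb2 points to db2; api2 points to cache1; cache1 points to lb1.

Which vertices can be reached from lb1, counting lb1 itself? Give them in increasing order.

cache1, db2, lb1, lb2, web2

Start at lb1.
Its neighbours: lb2, web2.
Then their neighbours: db2.
Then next layer: cache1.
Nothing further is reachable.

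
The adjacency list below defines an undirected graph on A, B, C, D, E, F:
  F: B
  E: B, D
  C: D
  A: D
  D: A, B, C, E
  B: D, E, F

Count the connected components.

1

From A: component {A, B, C, D, E, F}.
That's 1 component.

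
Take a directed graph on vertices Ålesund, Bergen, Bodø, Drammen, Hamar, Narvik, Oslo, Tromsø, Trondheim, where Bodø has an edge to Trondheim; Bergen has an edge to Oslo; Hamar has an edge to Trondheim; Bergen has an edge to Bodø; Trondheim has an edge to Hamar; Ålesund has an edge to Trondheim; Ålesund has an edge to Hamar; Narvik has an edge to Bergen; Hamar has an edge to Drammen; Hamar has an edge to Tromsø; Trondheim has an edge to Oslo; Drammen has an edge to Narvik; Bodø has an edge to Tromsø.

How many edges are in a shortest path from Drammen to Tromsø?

4

Distance 0: Drammen.
Distance 1: Narvik.
Distance 2: Bergen.
Distance 3: Bodø, Oslo.
Distance 4: Tromsø, Trondheim — contains Tromsø.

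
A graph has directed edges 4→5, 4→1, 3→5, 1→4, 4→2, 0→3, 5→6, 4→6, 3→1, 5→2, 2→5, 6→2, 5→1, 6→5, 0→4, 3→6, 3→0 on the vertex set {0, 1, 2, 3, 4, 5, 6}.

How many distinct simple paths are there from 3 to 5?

11

3→0→4→2→5
3→0→4→5
3→0→4→6→2→5
3→0→4→6→5
3→1→4→2→5
3→1→4→5
3→1→4→6→2→5
3→1→4→6→5
3→5
3→6→2→5
3→6→5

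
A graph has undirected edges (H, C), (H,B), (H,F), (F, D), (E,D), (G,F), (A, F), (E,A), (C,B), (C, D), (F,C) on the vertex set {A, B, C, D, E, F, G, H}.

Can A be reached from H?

Yes

Explore from H.
Distance 1: reach B, C, F.
Distance 2: reach A, D, G.
Found A.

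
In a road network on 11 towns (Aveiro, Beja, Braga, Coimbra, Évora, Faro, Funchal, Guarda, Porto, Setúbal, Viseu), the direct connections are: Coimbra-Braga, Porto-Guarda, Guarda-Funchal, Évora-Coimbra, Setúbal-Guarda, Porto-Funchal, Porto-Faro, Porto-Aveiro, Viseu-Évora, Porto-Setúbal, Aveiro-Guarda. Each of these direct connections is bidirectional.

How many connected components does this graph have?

From Aveiro: component {Aveiro, Faro, Funchal, Guarda, Porto, Setúbal}.
From Beja: component {Beja}.
From Braga: component {Braga, Coimbra, Évora, Viseu}.
That's 3 components.

3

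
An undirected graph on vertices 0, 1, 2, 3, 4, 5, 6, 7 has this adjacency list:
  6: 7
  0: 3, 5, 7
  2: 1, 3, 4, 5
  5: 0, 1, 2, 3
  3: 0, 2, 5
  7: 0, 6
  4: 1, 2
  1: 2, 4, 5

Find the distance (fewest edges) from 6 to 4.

Distance 0: 6.
Distance 1: 7.
Distance 2: 0.
Distance 3: 3, 5.
Distance 4: 1, 2.
Distance 5: 4 — contains 4.

5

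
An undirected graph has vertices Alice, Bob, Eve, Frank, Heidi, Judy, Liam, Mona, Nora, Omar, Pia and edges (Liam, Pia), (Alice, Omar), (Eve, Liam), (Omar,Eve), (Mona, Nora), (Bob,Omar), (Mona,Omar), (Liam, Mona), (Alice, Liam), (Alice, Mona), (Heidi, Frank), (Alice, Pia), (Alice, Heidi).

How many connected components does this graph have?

From Alice: component {Alice, Bob, Eve, Frank, Heidi, Liam, Mona, Nora, Omar, Pia}.
From Judy: component {Judy}.
That's 2 components.

2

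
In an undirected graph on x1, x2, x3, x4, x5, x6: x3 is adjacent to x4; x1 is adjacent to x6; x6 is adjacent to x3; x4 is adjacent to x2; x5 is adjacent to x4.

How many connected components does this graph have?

1

From x1: component {x1, x2, x3, x4, x5, x6}.
That's 1 component.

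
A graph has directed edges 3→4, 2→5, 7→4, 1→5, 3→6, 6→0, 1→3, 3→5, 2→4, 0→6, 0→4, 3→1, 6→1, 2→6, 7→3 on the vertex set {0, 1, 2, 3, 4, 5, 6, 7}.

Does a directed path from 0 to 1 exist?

Yes

Explore from 0.
Distance 1: reach 4, 6.
Distance 2: reach 1.
Found 1.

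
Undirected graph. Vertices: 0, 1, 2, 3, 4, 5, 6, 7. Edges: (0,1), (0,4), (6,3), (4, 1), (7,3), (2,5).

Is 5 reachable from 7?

No

Explore from 7.
Distance 1: reach 3.
Distance 2: reach 6.
The search is exhausted without reaching 5; it lies in a different component.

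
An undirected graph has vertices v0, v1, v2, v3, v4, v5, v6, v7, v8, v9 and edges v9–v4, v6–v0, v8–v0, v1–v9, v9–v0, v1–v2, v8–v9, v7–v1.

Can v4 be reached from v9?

Explore from v9.
Distance 1: reach v0, v1, v4, v8.
Found v4.

Yes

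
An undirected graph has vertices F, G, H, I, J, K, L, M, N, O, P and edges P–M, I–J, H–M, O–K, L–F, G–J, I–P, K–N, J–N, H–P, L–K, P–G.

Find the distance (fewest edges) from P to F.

6

Distance 0: P.
Distance 1: G, H, I, M.
Distance 2: J.
Distance 3: N.
Distance 4: K.
Distance 5: L, O.
Distance 6: F — contains F.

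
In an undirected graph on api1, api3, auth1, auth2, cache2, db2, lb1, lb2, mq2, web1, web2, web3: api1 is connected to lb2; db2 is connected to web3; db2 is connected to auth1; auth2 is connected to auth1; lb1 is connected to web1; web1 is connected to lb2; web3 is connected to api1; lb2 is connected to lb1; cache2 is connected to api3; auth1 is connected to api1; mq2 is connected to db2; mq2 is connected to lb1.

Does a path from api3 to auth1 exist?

Explore from api3.
Distance 1: reach cache2.
The search is exhausted without reaching auth1; it lies in a different component.

No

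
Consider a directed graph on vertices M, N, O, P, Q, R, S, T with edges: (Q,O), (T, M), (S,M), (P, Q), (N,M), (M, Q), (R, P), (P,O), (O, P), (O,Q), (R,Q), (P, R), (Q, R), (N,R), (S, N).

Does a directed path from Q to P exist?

Explore from Q.
Distance 1: reach O, R.
Distance 2: reach P.
Found P.

Yes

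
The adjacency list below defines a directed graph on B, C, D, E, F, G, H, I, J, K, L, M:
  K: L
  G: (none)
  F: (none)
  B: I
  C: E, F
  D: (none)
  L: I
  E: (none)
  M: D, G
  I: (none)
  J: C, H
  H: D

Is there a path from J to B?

No

Explore from J.
Distance 1: reach C, H.
Distance 2: reach D, E, F.
The search from J is exhausted; no directed path reaches B.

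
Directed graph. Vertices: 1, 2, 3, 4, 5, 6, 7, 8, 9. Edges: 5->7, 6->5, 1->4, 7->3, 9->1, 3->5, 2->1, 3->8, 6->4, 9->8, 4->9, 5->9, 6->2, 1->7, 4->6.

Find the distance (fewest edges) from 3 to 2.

Distance 0: 3.
Distance 1: 5, 8.
Distance 2: 7, 9.
Distance 3: 1.
Distance 4: 4.
Distance 5: 6.
Distance 6: 2 — contains 2.

6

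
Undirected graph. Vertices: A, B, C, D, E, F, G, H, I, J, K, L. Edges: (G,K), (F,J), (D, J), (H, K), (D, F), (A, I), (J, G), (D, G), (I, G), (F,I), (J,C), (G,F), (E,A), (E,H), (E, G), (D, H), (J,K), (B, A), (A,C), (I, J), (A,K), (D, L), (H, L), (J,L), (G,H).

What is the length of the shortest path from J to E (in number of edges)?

2

Distance 0: J.
Distance 1: C, D, F, G, I, K, L.
Distance 2: A, E, H — contains E.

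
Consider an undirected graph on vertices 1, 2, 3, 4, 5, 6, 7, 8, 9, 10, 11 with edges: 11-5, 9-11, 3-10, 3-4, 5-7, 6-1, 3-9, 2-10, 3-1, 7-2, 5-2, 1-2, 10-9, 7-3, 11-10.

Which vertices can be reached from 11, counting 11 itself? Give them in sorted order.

Start at 11.
Its neighbours: 5, 9, 10.
Then their neighbours: 2, 3, 7.
Then next layer: 1, 4.
Then next layer: 6.
Nothing further is reachable.

1, 2, 3, 4, 5, 6, 7, 9, 10, 11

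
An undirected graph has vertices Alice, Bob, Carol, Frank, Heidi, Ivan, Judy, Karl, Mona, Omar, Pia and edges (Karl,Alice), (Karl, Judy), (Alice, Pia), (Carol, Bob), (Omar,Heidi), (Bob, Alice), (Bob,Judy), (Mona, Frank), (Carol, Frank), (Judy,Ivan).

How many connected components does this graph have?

2

From Alice: component {Alice, Bob, Carol, Frank, Ivan, Judy, Karl, Mona, Pia}.
From Heidi: component {Heidi, Omar}.
That's 2 components.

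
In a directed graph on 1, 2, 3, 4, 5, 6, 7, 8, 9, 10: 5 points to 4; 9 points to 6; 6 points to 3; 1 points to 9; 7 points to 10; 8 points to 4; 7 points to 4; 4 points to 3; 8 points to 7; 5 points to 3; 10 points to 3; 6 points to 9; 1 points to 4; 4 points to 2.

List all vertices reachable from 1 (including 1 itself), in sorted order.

Start at 1.
Its neighbours: 4, 9.
Then their neighbours: 2, 3, 6.
Nothing further is reachable.

1, 2, 3, 4, 6, 9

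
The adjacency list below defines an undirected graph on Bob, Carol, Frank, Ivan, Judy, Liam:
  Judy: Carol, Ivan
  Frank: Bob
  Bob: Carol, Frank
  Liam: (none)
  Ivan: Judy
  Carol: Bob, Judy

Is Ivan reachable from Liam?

Liam has no edges, so nothing is reachable from it.

No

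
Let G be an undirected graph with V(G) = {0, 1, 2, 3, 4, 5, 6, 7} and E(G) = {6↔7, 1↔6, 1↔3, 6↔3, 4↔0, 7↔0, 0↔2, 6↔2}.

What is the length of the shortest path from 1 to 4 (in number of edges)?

4

Distance 0: 1.
Distance 1: 3, 6.
Distance 2: 2, 7.
Distance 3: 0.
Distance 4: 4 — contains 4.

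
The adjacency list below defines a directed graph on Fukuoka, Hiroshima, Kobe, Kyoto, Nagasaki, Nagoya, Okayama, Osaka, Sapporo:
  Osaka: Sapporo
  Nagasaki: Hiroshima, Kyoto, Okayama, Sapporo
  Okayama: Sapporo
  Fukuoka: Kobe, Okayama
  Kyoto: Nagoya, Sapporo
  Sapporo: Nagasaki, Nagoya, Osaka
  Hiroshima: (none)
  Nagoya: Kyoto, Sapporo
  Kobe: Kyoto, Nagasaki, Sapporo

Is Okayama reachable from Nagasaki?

Yes

Explore from Nagasaki.
Distance 1: reach Hiroshima, Kyoto, Okayama, Sapporo.
Found Okayama.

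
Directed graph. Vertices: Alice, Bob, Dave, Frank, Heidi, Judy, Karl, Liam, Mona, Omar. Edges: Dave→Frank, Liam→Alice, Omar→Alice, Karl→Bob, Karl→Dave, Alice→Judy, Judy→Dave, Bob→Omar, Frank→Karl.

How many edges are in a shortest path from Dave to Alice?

Distance 0: Dave.
Distance 1: Frank.
Distance 2: Karl.
Distance 3: Bob.
Distance 4: Omar.
Distance 5: Alice — contains Alice.

5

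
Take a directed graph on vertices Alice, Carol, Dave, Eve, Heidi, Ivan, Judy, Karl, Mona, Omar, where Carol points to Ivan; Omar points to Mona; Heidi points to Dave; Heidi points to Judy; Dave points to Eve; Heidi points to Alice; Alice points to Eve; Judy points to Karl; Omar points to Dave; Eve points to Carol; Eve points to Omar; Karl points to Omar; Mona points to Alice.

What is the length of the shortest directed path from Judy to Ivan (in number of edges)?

Distance 0: Judy.
Distance 1: Karl.
Distance 2: Omar.
Distance 3: Dave, Mona.
Distance 4: Alice, Eve.
Distance 5: Carol.
Distance 6: Ivan — contains Ivan.

6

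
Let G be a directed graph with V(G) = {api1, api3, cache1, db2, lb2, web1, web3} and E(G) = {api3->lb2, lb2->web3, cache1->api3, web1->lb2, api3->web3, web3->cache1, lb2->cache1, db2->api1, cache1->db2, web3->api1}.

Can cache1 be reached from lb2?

Explore from lb2.
Distance 1: reach cache1, web3.
Found cache1.

Yes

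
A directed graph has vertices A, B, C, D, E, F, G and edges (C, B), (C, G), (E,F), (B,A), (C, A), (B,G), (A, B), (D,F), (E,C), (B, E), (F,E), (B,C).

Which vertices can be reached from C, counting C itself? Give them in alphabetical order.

A, B, C, E, F, G

Start at C.
Its neighbours: A, B, G.
Then their neighbours: E.
Then next layer: F.
Nothing further is reachable.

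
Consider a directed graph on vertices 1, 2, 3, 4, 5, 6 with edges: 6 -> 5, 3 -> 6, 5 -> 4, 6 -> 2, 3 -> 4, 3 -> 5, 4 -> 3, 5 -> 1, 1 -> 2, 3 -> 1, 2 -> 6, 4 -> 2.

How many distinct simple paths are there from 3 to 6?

3→1→2→6
3→4→2→6
3→5→1→2→6
3→5→4→2→6
3→6

5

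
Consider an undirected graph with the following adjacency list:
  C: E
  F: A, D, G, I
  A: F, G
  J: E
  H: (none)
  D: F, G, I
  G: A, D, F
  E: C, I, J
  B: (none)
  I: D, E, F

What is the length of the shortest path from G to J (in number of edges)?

4

Distance 0: G.
Distance 1: A, D, F.
Distance 2: I.
Distance 3: E.
Distance 4: C, J — contains J.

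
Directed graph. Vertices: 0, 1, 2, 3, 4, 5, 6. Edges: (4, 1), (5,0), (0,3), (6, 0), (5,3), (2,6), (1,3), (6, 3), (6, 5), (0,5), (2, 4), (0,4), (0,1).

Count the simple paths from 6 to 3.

6→0→1→3
6→0→3
6→0→4→1→3
6→0→5→3
6→3
6→5→0→1→3
6→5→0→3
6→5→0→4→1→3
6→5→3

9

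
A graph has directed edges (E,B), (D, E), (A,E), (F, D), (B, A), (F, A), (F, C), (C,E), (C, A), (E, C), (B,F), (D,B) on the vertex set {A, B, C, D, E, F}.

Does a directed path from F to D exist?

Explore from F.
Distance 1: reach A, C, D.
Found D.

Yes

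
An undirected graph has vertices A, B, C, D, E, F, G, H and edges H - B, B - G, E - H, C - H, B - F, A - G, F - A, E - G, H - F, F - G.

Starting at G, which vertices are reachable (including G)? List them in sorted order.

A, B, C, E, F, G, H

Start at G.
Its neighbours: A, B, E, F.
Then their neighbours: H.
Then next layer: C.
Nothing further is reachable.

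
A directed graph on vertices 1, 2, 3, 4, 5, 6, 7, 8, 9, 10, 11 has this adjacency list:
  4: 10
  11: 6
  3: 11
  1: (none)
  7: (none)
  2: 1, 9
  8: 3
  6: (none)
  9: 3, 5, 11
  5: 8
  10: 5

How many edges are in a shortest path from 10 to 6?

Distance 0: 10.
Distance 1: 5.
Distance 2: 8.
Distance 3: 3.
Distance 4: 11.
Distance 5: 6 — contains 6.

5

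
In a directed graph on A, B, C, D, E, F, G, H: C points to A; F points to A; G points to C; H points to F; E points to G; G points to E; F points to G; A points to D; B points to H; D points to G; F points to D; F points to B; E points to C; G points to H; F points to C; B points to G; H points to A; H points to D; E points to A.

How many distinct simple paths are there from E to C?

5

E→A→D→G→C
E→A→D→G→H→F→C
E→C
E→G→C
E→G→H→F→C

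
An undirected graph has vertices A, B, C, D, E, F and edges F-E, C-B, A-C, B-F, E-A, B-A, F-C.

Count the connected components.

2

From A: component {A, B, C, E, F}.
From D: component {D}.
That's 2 components.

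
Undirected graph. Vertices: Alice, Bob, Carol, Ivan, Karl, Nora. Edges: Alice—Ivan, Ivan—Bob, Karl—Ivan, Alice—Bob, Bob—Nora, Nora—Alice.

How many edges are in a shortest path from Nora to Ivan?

Distance 0: Nora.
Distance 1: Alice, Bob.
Distance 2: Ivan — contains Ivan.

2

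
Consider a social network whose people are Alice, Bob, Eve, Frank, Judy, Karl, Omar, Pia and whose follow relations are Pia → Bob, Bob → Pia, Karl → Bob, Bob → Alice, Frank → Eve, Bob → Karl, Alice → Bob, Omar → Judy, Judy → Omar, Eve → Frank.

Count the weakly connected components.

3

From Alice: component {Alice, Bob, Karl, Pia}.
From Eve: component {Eve, Frank}.
From Judy: component {Judy, Omar}.
That's 3 components.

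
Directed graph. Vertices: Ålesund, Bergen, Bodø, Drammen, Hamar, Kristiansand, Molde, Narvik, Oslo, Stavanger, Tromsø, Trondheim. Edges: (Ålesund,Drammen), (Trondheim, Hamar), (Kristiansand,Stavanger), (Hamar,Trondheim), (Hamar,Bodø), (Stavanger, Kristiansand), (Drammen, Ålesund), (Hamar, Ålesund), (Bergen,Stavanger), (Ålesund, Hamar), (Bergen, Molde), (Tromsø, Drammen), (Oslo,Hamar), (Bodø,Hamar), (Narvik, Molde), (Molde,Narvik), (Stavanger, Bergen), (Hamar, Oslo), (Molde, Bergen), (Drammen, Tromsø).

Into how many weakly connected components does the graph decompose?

2

From Ålesund: component {Ålesund, Bodø, Drammen, Hamar, Oslo, Tromsø, Trondheim}.
From Bergen: component {Bergen, Kristiansand, Molde, Narvik, Stavanger}.
That's 2 components.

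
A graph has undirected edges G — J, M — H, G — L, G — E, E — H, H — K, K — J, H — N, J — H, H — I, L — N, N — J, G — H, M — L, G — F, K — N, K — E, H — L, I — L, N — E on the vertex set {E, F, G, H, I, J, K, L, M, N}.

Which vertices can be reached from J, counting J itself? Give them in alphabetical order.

E, F, G, H, I, J, K, L, M, N

Start at J.
Its neighbours: G, H, K, N.
Then their neighbours: E, F, I, L, M.
Every vertex is now reached.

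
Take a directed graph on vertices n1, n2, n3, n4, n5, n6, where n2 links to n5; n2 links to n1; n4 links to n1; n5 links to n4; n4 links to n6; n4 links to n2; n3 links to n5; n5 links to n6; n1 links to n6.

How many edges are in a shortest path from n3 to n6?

Distance 0: n3.
Distance 1: n5.
Distance 2: n4, n6 — contains n6.

2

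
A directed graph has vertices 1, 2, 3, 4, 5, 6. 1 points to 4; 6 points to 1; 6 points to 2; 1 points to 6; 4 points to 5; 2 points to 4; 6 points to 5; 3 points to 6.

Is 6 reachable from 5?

No

5 has no outgoing edges, so nothing is reachable from it.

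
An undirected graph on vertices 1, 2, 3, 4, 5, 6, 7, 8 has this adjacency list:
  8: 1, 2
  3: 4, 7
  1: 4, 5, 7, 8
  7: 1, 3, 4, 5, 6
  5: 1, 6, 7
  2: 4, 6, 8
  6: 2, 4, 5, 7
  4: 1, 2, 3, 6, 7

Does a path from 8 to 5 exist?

Yes

Explore from 8.
Distance 1: reach 1, 2.
Distance 2: reach 4, 5, 6, 7.
Found 5.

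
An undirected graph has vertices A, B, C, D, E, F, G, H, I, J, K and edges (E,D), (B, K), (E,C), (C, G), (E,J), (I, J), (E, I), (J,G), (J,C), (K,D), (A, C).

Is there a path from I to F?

Explore from I.
Distance 1: reach E, J.
Distance 2: reach C, D, G.
Distance 3: reach A, K.
Distance 4: reach B.
The search is exhausted without reaching F; it lies in a different component.

No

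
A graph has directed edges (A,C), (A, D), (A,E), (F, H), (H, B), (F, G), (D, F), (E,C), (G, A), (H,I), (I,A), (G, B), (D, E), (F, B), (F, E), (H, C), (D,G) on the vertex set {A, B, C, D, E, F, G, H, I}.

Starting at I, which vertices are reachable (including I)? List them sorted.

Start at I.
Its neighbours: A.
Then their neighbours: C, D, E.
Then next layer: F, G.
Then next layer: B, H.
Every vertex is now reached.

A, B, C, D, E, F, G, H, I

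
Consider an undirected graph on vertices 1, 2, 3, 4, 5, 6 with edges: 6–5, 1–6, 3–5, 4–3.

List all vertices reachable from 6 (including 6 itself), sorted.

Start at 6.
Its neighbours: 1, 5.
Then their neighbours: 3.
Then next layer: 4.
Nothing further is reachable.

1, 3, 4, 5, 6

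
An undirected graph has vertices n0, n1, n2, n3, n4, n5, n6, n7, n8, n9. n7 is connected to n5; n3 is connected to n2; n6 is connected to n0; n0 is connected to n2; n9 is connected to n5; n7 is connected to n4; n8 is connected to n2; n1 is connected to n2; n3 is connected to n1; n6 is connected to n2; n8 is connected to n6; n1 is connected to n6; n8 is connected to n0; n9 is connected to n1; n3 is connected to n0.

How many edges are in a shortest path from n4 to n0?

Distance 0: n4.
Distance 1: n7.
Distance 2: n5.
Distance 3: n9.
Distance 4: n1.
Distance 5: n2, n3, n6.
Distance 6: n0, n8 — contains n0.

6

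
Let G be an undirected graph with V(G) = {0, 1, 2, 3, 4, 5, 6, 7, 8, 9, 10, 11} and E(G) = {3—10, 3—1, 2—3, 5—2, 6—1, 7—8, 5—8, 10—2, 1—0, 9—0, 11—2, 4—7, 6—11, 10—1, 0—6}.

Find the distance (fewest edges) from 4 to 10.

5

Distance 0: 4.
Distance 1: 7.
Distance 2: 8.
Distance 3: 5.
Distance 4: 2.
Distance 5: 3, 10, 11 — contains 10.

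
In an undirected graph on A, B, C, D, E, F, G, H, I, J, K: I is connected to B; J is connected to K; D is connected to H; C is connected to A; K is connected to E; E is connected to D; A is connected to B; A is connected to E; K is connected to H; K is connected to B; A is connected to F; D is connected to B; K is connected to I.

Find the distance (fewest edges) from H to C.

4

Distance 0: H.
Distance 1: D, K.
Distance 2: B, E, I, J.
Distance 3: A.
Distance 4: C, F — contains C.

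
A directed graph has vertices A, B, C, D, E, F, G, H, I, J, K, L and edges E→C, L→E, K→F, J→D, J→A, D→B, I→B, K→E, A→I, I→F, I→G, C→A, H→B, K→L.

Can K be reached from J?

No

Explore from J.
Distance 1: reach A, D.
Distance 2: reach B, I.
Distance 3: reach F, G.
The search from J is exhausted; no directed path reaches K.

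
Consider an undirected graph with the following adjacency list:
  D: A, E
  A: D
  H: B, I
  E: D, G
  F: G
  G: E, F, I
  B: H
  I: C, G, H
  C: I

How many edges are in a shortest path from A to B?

6

Distance 0: A.
Distance 1: D.
Distance 2: E.
Distance 3: G.
Distance 4: F, I.
Distance 5: C, H.
Distance 6: B — contains B.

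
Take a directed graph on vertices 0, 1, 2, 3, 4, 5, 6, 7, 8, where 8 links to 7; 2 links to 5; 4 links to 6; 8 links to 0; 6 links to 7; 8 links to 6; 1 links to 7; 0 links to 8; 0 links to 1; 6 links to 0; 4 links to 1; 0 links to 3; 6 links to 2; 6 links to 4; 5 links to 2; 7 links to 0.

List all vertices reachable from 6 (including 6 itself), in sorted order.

Start at 6.
Its neighbours: 0, 2, 4, 7.
Then their neighbours: 1, 3, 5, 8.
Every vertex is now reached.

0, 1, 2, 3, 4, 5, 6, 7, 8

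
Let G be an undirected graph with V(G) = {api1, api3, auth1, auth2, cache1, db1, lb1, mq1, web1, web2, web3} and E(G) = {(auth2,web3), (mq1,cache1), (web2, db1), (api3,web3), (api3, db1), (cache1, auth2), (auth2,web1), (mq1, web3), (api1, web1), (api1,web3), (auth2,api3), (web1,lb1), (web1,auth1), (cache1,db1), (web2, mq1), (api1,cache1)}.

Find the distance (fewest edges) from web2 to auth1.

Distance 0: web2.
Distance 1: db1, mq1.
Distance 2: api3, cache1, web3.
Distance 3: api1, auth2.
Distance 4: web1.
Distance 5: auth1, lb1 — contains auth1.

5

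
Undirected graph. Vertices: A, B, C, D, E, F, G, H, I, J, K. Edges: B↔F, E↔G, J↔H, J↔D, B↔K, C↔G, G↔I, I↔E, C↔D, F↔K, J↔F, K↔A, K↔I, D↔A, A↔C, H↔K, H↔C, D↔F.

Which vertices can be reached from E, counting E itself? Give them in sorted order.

Start at E.
Its neighbours: G, I.
Then their neighbours: C, K.
Then next layer: A, B, D, F, H.
Then next layer: J.
Every vertex is now reached.

A, B, C, D, E, F, G, H, I, J, K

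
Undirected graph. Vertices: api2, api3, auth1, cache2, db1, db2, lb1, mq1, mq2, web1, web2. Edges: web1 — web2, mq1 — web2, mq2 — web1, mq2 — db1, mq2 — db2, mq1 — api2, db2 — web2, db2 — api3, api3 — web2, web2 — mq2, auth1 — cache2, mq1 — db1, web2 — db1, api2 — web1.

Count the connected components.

3

From api2: component {api2, api3, db1, db2, mq1, mq2, web1, web2}.
From auth1: component {auth1, cache2}.
From lb1: component {lb1}.
That's 3 components.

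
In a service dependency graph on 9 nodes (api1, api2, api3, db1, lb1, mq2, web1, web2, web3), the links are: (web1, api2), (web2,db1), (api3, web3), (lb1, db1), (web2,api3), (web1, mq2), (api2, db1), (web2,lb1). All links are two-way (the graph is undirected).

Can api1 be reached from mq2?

No

Explore from mq2.
Distance 1: reach web1.
Distance 2: reach api2.
Distance 3: reach db1.
Distance 4: reach lb1, web2.
Distance 5: reach api3.
Distance 6: reach web3.
The search is exhausted without reaching api1; it lies in a different component.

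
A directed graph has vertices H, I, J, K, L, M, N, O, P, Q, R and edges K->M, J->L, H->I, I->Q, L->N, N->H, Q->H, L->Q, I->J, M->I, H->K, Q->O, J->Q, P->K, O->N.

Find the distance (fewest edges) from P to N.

6

Distance 0: P.
Distance 1: K.
Distance 2: M.
Distance 3: I.
Distance 4: J, Q.
Distance 5: H, L, O.
Distance 6: N — contains N.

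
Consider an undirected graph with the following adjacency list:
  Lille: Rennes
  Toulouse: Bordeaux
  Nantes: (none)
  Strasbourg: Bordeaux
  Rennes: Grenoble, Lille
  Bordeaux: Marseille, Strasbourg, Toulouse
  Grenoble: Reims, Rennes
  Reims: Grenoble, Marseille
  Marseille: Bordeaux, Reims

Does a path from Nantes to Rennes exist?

No

Nantes has no edges, so nothing is reachable from it.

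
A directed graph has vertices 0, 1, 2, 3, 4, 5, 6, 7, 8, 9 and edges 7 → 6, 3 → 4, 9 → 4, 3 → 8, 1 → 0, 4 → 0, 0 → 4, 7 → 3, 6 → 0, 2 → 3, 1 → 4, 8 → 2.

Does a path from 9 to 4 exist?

Yes

Explore from 9.
Distance 1: reach 4.
Found 4.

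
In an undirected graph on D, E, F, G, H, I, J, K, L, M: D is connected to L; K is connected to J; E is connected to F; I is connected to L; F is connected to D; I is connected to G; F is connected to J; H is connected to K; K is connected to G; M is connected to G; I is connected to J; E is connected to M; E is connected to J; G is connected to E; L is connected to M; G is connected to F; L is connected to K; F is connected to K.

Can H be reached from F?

Yes

Explore from F.
Distance 1: reach D, E, G, J, K.
Distance 2: reach H, I, L, M.
Found H.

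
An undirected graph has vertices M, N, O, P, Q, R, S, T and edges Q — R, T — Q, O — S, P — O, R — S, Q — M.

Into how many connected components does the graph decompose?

2

From M: component {M, O, P, Q, R, S, T}.
From N: component {N}.
That's 2 components.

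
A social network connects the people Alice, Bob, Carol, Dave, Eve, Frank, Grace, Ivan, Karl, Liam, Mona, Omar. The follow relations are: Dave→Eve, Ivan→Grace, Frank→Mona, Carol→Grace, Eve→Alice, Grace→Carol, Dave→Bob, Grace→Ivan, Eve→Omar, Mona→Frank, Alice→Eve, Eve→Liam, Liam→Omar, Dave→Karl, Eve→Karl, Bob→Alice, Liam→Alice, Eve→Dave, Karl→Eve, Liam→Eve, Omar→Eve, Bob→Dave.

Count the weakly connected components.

From Alice: component {Alice, Bob, Dave, Eve, Karl, Liam, Omar}.
From Carol: component {Carol, Grace, Ivan}.
From Frank: component {Frank, Mona}.
That's 3 components.

3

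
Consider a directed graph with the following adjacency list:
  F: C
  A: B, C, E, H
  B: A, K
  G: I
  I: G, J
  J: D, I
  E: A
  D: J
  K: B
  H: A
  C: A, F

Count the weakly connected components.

From A: component {A, B, C, E, F, H, K}.
From D: component {D, G, I, J}.
That's 2 components.

2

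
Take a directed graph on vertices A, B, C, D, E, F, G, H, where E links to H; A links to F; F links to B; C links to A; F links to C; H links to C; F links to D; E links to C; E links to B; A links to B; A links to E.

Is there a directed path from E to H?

Explore from E.
Distance 1: reach B, C, H.
Found H.

Yes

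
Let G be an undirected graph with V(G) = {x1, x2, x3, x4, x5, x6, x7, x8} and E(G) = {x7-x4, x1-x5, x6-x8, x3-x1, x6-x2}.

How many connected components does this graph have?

From x1: component {x1, x3, x5}.
From x2: component {x2, x6, x8}.
From x4: component {x4, x7}.
That's 3 components.

3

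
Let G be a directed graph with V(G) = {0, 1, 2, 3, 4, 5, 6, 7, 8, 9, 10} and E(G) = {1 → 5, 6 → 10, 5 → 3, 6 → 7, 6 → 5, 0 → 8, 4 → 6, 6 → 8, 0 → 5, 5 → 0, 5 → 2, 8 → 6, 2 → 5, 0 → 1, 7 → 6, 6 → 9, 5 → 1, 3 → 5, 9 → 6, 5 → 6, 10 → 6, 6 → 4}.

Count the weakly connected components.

From 0: component {0, 1, 2, 3, 4, 5, 6, 7, 8, 9, 10}.
That's 1 component.

1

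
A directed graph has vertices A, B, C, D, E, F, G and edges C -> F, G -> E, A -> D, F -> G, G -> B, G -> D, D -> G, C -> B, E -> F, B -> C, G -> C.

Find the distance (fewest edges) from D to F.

Distance 0: D.
Distance 1: G.
Distance 2: B, C, E.
Distance 3: F — contains F.

3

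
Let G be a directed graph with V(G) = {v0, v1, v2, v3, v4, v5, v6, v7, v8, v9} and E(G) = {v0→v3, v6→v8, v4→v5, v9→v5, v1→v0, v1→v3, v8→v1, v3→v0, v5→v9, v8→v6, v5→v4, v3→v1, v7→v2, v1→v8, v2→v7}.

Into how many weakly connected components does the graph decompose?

3

From v0: component {v0, v1, v3, v6, v8}.
From v2: component {v2, v7}.
From v4: component {v4, v5, v9}.
That's 3 components.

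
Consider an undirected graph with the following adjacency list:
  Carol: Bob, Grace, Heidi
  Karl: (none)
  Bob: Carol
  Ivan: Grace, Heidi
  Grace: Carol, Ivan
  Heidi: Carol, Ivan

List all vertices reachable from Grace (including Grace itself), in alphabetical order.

Bob, Carol, Grace, Heidi, Ivan

Start at Grace.
Its neighbours: Carol, Ivan.
Then their neighbours: Bob, Heidi.
Nothing further is reachable.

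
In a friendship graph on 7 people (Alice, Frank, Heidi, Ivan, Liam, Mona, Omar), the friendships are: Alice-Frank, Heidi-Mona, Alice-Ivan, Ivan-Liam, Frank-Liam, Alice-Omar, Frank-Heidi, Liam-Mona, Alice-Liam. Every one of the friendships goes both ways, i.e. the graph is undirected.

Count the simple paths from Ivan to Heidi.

7

Ivan–Alice–Frank–Heidi
Ivan–Alice–Frank–Liam–Mona–Heidi
Ivan–Alice–Liam–Frank–Heidi
Ivan–Alice–Liam–Mona–Heidi
Ivan–Liam–Alice–Frank–Heidi
Ivan–Liam–Frank–Heidi
Ivan–Liam–Mona–Heidi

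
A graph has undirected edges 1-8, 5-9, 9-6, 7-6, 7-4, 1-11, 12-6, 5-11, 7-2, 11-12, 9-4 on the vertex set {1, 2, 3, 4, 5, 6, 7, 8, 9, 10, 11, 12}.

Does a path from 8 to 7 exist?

Explore from 8.
Distance 1: reach 1.
Distance 2: reach 11.
Distance 3: reach 5, 12.
Distance 4: reach 6, 9.
Distance 5: reach 4, 7.
Found 7.

Yes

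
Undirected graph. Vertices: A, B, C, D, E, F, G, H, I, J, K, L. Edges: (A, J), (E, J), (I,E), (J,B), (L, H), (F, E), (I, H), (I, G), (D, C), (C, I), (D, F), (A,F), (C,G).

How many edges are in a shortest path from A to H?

Distance 0: A.
Distance 1: F, J.
Distance 2: B, D, E.
Distance 3: C, I.
Distance 4: G, H — contains H.

4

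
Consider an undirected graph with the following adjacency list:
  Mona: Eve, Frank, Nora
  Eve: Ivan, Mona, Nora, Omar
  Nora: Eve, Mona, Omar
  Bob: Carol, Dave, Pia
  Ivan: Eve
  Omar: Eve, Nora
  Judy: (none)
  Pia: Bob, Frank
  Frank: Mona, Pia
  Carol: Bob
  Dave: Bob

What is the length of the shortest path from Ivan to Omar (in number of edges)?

Distance 0: Ivan.
Distance 1: Eve.
Distance 2: Mona, Nora, Omar — contains Omar.

2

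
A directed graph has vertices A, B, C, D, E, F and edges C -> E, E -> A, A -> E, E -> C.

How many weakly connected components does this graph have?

From A: component {A, C, E}.
From B: component {B}.
From D: component {D}.
From F: component {F}.
That's 4 components.

4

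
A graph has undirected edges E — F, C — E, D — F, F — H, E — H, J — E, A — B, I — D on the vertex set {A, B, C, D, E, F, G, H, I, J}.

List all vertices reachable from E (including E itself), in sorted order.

C, D, E, F, H, I, J

Start at E.
Its neighbours: C, F, H, J.
Then their neighbours: D.
Then next layer: I.
Nothing further is reachable.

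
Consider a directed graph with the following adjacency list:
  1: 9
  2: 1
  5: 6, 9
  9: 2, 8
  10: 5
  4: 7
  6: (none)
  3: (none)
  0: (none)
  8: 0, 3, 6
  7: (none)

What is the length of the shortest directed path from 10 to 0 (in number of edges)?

4

Distance 0: 10.
Distance 1: 5.
Distance 2: 6, 9.
Distance 3: 2, 8.
Distance 4: 0, 1, 3 — contains 0.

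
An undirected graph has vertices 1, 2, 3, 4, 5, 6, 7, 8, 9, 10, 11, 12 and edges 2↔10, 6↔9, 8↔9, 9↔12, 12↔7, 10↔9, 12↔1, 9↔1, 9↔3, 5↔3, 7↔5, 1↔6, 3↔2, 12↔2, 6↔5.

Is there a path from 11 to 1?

No

11 has no edges, so nothing is reachable from it.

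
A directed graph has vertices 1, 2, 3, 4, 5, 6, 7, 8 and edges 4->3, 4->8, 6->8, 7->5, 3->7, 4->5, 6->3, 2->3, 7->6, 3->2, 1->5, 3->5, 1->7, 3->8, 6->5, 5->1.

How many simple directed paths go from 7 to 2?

1

7→6→3→2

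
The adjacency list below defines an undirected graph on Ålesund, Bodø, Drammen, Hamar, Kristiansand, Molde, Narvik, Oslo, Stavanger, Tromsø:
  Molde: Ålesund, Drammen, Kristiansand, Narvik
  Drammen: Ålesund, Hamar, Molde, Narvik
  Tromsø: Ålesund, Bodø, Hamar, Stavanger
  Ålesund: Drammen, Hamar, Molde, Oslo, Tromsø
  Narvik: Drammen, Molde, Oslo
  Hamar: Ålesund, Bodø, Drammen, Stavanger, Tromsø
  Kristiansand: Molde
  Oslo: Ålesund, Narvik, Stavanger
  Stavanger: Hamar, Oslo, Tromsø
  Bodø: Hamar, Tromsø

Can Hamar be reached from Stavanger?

Explore from Stavanger.
Distance 1: reach Hamar, Oslo, Tromsø.
Found Hamar.

Yes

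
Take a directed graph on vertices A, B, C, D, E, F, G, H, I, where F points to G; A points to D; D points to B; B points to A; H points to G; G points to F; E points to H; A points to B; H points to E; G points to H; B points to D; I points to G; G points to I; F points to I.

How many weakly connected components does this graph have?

3

From A: component {A, B, D}.
From C: component {C}.
From E: component {E, F, G, H, I}.
That's 3 components.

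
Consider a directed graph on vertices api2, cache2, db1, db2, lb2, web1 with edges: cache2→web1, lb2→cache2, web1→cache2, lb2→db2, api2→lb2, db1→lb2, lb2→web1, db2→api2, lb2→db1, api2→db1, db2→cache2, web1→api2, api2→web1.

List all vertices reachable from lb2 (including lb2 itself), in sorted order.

api2, cache2, db1, db2, lb2, web1

Start at lb2.
Its neighbours: cache2, db1, db2, web1.
Then their neighbours: api2.
Every vertex is now reached.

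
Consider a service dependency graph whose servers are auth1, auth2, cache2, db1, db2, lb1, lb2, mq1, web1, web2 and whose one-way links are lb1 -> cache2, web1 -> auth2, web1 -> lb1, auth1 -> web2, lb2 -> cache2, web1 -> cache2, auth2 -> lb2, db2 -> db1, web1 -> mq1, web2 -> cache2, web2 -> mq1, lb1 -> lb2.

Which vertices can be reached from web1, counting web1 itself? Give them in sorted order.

auth2, cache2, lb1, lb2, mq1, web1

Start at web1.
Its neighbours: auth2, cache2, lb1, mq1.
Then their neighbours: lb2.
Nothing further is reachable.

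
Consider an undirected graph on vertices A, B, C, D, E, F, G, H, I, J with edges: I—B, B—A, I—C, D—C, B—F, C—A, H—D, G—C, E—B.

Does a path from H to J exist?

Explore from H.
Distance 1: reach D.
Distance 2: reach C.
Distance 3: reach A, G, I.
Distance 4: reach B.
Distance 5: reach E, F.
The search is exhausted without reaching J; it lies in a different component.

No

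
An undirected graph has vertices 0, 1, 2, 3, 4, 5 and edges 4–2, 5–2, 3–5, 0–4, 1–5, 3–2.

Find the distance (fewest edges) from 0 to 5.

Distance 0: 0.
Distance 1: 4.
Distance 2: 2.
Distance 3: 3, 5 — contains 5.

3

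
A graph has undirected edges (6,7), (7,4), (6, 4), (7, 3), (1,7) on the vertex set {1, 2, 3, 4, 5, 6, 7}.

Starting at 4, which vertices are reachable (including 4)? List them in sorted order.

Start at 4.
Its neighbours: 6, 7.
Then their neighbours: 1, 3.
Nothing further is reachable.

1, 3, 4, 6, 7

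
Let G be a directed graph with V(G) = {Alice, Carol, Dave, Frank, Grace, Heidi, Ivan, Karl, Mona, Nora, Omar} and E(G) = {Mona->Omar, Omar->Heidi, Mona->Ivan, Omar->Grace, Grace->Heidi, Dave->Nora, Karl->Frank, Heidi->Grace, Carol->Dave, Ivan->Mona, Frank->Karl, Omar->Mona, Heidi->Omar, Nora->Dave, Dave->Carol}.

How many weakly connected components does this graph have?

From Alice: component {Alice}.
From Carol: component {Carol, Dave, Nora}.
From Frank: component {Frank, Karl}.
From Grace: component {Grace, Heidi, Ivan, Mona, Omar}.
That's 4 components.

4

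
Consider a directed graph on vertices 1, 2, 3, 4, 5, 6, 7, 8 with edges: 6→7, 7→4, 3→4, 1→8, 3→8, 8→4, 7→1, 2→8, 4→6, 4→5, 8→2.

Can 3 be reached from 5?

No

5 has no outgoing edges, so nothing is reachable from it.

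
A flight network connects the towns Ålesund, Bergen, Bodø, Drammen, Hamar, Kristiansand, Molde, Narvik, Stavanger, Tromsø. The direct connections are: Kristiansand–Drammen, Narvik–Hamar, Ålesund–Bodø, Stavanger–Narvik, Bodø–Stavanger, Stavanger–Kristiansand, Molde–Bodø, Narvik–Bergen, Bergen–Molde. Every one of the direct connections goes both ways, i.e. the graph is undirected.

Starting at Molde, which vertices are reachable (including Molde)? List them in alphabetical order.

Start at Molde.
Its neighbours: Bergen, Bodø.
Then their neighbours: Ålesund, Narvik, Stavanger.
Then next layer: Hamar, Kristiansand.
Then next layer: Drammen.
Nothing further is reachable.

Ålesund, Bergen, Bodø, Drammen, Hamar, Kristiansand, Molde, Narvik, Stavanger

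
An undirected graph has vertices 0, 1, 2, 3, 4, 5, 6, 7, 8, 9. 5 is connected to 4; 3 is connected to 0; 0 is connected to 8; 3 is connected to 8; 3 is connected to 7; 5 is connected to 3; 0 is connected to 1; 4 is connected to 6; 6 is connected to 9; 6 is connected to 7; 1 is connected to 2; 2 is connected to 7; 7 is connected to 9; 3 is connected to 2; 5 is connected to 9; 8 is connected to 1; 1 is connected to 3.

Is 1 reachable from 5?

Yes

Explore from 5.
Distance 1: reach 3, 4, 9.
Distance 2: reach 0, 1, 2, 6, 7, 8.
Found 1.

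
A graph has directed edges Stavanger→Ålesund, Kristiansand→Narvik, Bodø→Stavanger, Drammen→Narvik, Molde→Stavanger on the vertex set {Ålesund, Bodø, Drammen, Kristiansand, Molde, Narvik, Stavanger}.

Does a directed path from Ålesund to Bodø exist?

Ålesund has no outgoing edges, so nothing is reachable from it.

No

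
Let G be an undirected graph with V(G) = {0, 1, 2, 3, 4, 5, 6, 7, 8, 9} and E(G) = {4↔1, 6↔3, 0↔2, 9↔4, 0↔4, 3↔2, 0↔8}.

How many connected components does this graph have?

3

From 0: component {0, 1, 2, 3, 4, 6, 8, 9}.
From 5: component {5}.
From 7: component {7}.
That's 3 components.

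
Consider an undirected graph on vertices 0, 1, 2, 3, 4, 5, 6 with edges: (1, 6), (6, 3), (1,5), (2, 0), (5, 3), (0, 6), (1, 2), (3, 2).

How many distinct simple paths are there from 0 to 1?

6

0–2–1
0–2–3–5–1
0–2–3–6–1
0–6–1
0–6–3–2–1
0–6–3–5–1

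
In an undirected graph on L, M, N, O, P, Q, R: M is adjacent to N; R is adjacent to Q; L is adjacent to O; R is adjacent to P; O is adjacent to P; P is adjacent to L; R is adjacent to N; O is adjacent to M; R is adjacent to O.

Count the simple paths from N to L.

N–M–O–L
N–M–O–P–L
N–M–O–R–P–L
N–R–O–L
N–R–O–P–L
N–R–P–L
N–R–P–O–L

7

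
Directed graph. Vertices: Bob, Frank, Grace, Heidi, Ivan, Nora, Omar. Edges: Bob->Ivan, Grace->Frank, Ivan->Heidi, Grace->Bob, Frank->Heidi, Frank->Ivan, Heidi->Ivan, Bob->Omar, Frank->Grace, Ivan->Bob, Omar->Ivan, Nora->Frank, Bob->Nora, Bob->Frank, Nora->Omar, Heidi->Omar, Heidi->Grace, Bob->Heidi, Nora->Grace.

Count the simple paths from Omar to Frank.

7

Omar→Ivan→Bob→Frank
Omar→Ivan→Bob→Heidi→Grace→Frank
Omar→Ivan→Bob→Nora→Frank
Omar→Ivan→Bob→Nora→Grace→Frank
Omar→Ivan→Heidi→Grace→Bob→Frank
Omar→Ivan→Heidi→Grace→Bob→Nora→Frank
Omar→Ivan→Heidi→Grace→Frank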